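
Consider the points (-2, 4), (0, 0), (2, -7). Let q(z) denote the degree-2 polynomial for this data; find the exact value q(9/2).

-639/32

L_0(9/2) = (9/2)·(5/2)/[(-2)·(-4)] = 45/32
L_1(9/2) = (13/2)·(5/2)/[(2)·(-2)] = -65/16
L_2(9/2) = (13/2)·(9/2)/[(4)·(2)] = 117/32
Sum: 4·(45/32) + 0 + (-7)·(117/32) = -639/32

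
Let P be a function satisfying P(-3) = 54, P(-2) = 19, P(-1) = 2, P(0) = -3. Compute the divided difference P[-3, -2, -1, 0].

P[-3,-2] = (19 - 54) / (-2 - (-3)) = -35
P[-2,-1] = (2 - 19) / (-1 - (-2)) = -17
P[-1,0] = (-3 - 2) / (0 - (-1)) = -5
P[-3,-2,-1] = (-17 - (-35)) / (-1 - (-3)) = 9
P[-2,-1,0] = (-5 - (-17)) / (0 - (-2)) = 6
P[-3,-2,-1,0] = (6 - 9) / (0 - (-3)) = -1

-1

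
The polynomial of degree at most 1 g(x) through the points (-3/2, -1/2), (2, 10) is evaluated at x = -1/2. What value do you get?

5/2

L_0(-1/2) = (-5/2)/[(-7/2)] = 5/7
L_1(-1/2) = (1)/[(7/2)] = 2/7
Sum: (-1/2)·(5/7) + 10·(2/7) = 5/2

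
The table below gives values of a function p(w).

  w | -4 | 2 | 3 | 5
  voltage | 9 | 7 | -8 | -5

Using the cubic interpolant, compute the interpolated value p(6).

Evaluate each Lagrange basis at w = 6:
L_0(6) = (4)·(3)·(1)/[(-6)·(-7)·(-9)] = -2/63
L_1(6) = (10)·(3)·(1)/[(6)·(-1)·(-3)] = 5/3
L_2(6) = (10)·(4)·(1)/[(7)·(1)·(-2)] = -20/7
L_3(6) = (10)·(4)·(3)/[(9)·(3)·(2)] = 20/9
Sum: 9·(-2/63) + 7·(5/3) + (-8)·(-20/7) + (-5)·(20/9) = 1457/63

1457/63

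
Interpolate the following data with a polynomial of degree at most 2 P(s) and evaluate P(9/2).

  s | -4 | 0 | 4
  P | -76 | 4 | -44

Evaluate each Lagrange basis at s = 9/2:
L_0(9/2) = (9/2)·(1/2)/[(-4)·(-8)] = 9/128
L_1(9/2) = (17/2)·(1/2)/[(4)·(-4)] = -17/64
L_2(9/2) = (17/2)·(9/2)/[(8)·(4)] = 153/128
Sum: (-76)·(9/128) + 4·(-17/64) + (-44)·(153/128) = -59

-59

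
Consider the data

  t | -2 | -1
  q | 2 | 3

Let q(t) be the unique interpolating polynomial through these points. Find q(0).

4

Evaluate each Lagrange basis at t = 0:
L_0(0) = (1)/[(-1)] = -1
L_1(0) = (2)/[(1)] = 2
Sum: 2·(-1) + 3·(2) = 4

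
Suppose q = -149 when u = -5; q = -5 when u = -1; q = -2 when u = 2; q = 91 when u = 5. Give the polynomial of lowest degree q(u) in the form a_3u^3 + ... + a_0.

Build the Lagrange basis polynomials:
L_0(u) = (u + 1)(u - 2)(u - 5) / [-280] = -(1/280)u^3 + (3/140)u^2 - (3/280)u - 1/28
L_1(u) = (u + 5)(u - 2)(u - 5) / [72] = (1/72)u^3 - (1/36)u^2 - (25/72)u + 25/36
L_2(u) = (u + 5)(u + 1)(u - 5) / [-63] = -(1/63)u^3 - (1/63)u^2 + (25/63)u + 25/63
L_3(u) = (u + 5)(u + 1)(u - 2) / [180] = (1/180)u^3 + (1/45)u^2 - (7/180)u - 1/18
q(u) = (-149)·L_0 + (-5)·L_1 + (-2)·L_2 + 91·L_3
  (-149)·L_0(u) = (149/280)u^3 - (447/140)u^2 + (447/280)u + 149/28
  (-5)·L_1(u) = -(5/72)u^3 + (5/36)u^2 + (125/72)u - 125/36
  (-2)·L_2(u) = (2/63)u^3 + (2/63)u^2 - (50/63)u - 50/63
  91·L_3(u) = (91/180)u^3 + (91/45)u^2 - (637/180)u - 91/18
Adding term by term: u^3 - u^2 - u - 4

q(u) = u^3 - u^2 - u - 4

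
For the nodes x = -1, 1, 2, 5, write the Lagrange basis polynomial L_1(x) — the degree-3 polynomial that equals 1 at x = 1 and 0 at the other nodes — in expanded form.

L_1(x) = (x + 1)(x - 2)(x - 5) / [(2)·(-1)·(-4)]
       = (x^3 - 6x^2 + 3x + 10) / (8)

L_1(x) = (1/8)x^3 - (3/4)x^2 + (3/8)x + 5/4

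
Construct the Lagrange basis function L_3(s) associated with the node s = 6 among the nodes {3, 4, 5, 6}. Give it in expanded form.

L_3(s) = (s - 3)(s - 4)(s - 5) / [(3)·(2)·(1)]
       = (s^3 - 12s^2 + 47s - 60) / (6)

L_3(s) = (1/6)s^3 - 2s^2 + (47/6)s - 10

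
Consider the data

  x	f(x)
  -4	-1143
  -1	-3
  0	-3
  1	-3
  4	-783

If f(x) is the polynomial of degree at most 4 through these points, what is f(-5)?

-2763

Evaluate each Lagrange basis at x = -5:
L_0(-5) = (-4)·(-5)·(-6)·(-9)/[(-3)·(-4)·(-5)·(-8)] = 9/4
L_1(-5) = (-1)·(-5)·(-6)·(-9)/[(3)·(-1)·(-2)·(-5)] = -9
L_2(-5) = (-1)·(-4)·(-6)·(-9)/[(4)·(1)·(-1)·(-4)] = 27/2
L_3(-5) = (-1)·(-4)·(-5)·(-9)/[(5)·(2)·(1)·(-3)] = -6
L_4(-5) = (-1)·(-4)·(-5)·(-6)/[(8)·(5)·(4)·(3)] = 1/4
Sum: (-1143)·(9/4) + (-3)·(-9) + (-3)·(27/2) + (-3)·(-6) + (-783)·(1/4) = -2763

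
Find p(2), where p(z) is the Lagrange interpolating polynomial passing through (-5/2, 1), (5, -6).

-16/5

Evaluate each Lagrange basis at z = 2:
L_0(2) = (-3)/[(-15/2)] = 2/5
L_1(2) = (9/2)/[(15/2)] = 3/5
Sum: 1·(2/5) + (-6)·(3/5) = -16/5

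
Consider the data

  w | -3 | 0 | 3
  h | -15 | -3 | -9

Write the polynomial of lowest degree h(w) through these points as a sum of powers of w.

h(w) = -w^2 + w - 3

L_0(w) = w(w - 3) / [18] = (1/18)w^2 - (1/6)w
L_1(w) = (w + 3)(w - 3) / [-9] = -(1/9)w^2 + 1
L_2(w) = (w + 3)w / [18] = (1/18)w^2 + (1/6)w
h(w) = (-15)·L_0 + (-3)·L_1 + (-9)·L_2
  (-15)·L_0(w) = -(5/6)w^2 + (5/2)w
  (-3)·L_1(w) = (1/3)w^2 - 3
  (-9)·L_2(w) = -(1/2)w^2 - (3/2)w
Adding term by term: -w^2 + w - 3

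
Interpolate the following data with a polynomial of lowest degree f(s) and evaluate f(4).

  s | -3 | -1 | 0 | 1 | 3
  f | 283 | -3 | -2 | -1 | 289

962

Evaluate each Lagrange basis at s = 4:
L_0(4) = (5)·(4)·(3)·(1)/[(-2)·(-3)·(-4)·(-6)] = 5/12
L_1(4) = (7)·(4)·(3)·(1)/[(2)·(-1)·(-2)·(-4)] = -21/4
L_2(4) = (7)·(5)·(3)·(1)/[(3)·(1)·(-1)·(-3)] = 35/3
L_3(4) = (7)·(5)·(4)·(1)/[(4)·(2)·(1)·(-2)] = -35/4
L_4(4) = (7)·(5)·(4)·(3)/[(6)·(4)·(3)·(2)] = 35/12
Sum: 283·(5/12) + (-3)·(-21/4) + (-2)·(35/3) + (-1)·(-35/4) + 289·(35/12) = 962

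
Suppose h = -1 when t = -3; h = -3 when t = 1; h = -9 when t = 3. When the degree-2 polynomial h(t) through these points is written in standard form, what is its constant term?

-5/4

L_0(t) = (t - 1)(t - 3) / [24] = (1/24)t^2 - (1/6)t + 1/8
L_1(t) = (t + 3)(t - 3) / [-8] = -(1/8)t^2 + 9/8
L_2(t) = (t + 3)(t - 1) / [12] = (1/12)t^2 + (1/6)t - 1/4
h(t) = (-1)·L_0 + (-3)·L_1 + (-9)·L_2
Only the constant term is needed; take it from each L_i and combine:
(-1)·(1/8) + (-3)·(9/8) + (-9)·(-1/4) = -5/4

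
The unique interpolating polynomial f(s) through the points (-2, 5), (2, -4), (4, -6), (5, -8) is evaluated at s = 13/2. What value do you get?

Evaluate each Lagrange basis at s = 13/2:
L_0(13/2) = (9/2)·(5/2)·(3/2)/[(-4)·(-6)·(-7)] = -45/448
L_1(13/2) = (17/2)·(5/2)·(3/2)/[(4)·(-2)·(-3)] = 85/64
L_2(13/2) = (17/2)·(9/2)·(3/2)/[(6)·(2)·(-1)] = -153/32
L_3(13/2) = (17/2)·(9/2)·(5/2)/[(7)·(3)·(1)] = 255/56
Sum: 5·(-45/448) + (-4)·(85/64) + (-6)·(-153/32) + (-8)·(255/56) = -6073/448

-6073/448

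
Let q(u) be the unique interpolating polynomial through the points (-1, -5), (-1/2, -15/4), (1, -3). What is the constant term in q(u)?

L_0(u) = (u + 1/2)(u - 1) / [1] = u^2 - (1/2)u - 1/2
L_1(u) = (u + 1)(u - 1) / [-3/4] = -(4/3)u^2 + 4/3
L_2(u) = (u + 1)(u + 1/2) / [3] = (1/3)u^2 + (1/2)u + 1/6
q(u) = (-5)·L_0 + (-15/4)·L_1 + (-3)·L_2
Only the constant term is needed; take it from each L_i and combine:
(-5)·(-1/2) + (-15/4)·(4/3) + (-3)·(1/6) = -3

-3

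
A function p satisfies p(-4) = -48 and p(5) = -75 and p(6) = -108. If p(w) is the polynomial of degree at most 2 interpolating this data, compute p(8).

Using Newton's divided-difference form:
p[-4,5] = (-75 - (-48)) / (5 - (-4)) = -3
p[5,6] = (-108 - (-75)) / (6 - 5) = -33
p[-4,5,6] = (-33 - (-3)) / (6 - (-4)) = -3
p(8) = -48 + (-3)·(12) + (-3)·(12)·(3) = -192

-192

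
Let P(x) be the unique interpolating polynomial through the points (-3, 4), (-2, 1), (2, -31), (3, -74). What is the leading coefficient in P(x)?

-1

The leading coefficient equals the top divided difference P[-3,-2,2,3].
P[-3,-2] = (1 - 4) / (-2 - (-3)) = -3
P[-2,2] = (-31 - 1) / (2 - (-2)) = -8
P[2,3] = (-74 - (-31)) / (3 - 2) = -43
P[-3,-2,2] = (-8 - (-3)) / (2 - (-3)) = -1
P[-2,2,3] = (-43 - (-8)) / (3 - (-2)) = -7
P[-3,-2,2,3] = (-7 - (-1)) / (3 - (-3)) = -1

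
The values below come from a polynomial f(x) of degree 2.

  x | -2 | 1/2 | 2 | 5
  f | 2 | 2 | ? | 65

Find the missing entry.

14

The 3 known values determine f uniquely (degree ≤ 2).
Evaluate each Lagrange basis at x = 2:
L_0(2) = (3/2)·(-3)/[(-5/2)·(-7)] = -9/35
L_1(2) = (4)·(-3)/[(5/2)·(-9/2)] = 16/15
L_2(2) = (4)·(3/2)/[(7)·(9/2)] = 4/21
Sum: 2·(-9/35) + 2·(16/15) + 65·(4/21) = 14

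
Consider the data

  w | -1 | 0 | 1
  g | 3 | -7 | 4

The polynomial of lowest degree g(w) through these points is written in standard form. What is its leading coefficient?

21/2

L_0(w) = w(w - 1) / [2] = (1/2)w^2 - (1/2)w
L_1(w) = (w + 1)(w - 1) / [-1] = -w^2 + 1
L_2(w) = (w + 1)w / [2] = (1/2)w^2 + (1/2)w
g(w) = 3·L_0 + (-7)·L_1 + 4·L_2
Only the coefficient of w^2 is needed; take it from each L_i and combine:
3·(1/2) + (-7)·(-1) + 4·(1/2) = 21/2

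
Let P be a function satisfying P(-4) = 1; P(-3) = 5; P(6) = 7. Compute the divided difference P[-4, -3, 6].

P[-4,-3] = (5 - 1) / (-3 - (-4)) = 4
P[-3,6] = (7 - 5) / (6 - (-3)) = 2/9
P[-4,-3,6] = (2/9 - 4) / (6 - (-4)) = -17/45

-17/45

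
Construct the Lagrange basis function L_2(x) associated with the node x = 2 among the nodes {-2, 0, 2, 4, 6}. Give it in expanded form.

L_2(x) = (1/64)x^4 - (1/8)x^3 + (1/16)x^2 + (3/4)x

L_2(x) = (x + 2)x(x - 4)(x - 6) / [(4)·(2)·(-2)·(-4)]
       = (x^4 - 8x^3 + 4x^2 + 48x) / (64)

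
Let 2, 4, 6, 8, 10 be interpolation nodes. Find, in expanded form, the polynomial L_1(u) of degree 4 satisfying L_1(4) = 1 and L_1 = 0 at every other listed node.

L_1(u) = -(1/96)u^4 + (13/48)u^3 - (59/24)u^2 + (107/12)u - 10

L_1(u) = (u - 2)(u - 6)(u - 8)(u - 10) / [(2)·(-2)·(-4)·(-6)]
       = (u^4 - 26u^3 + 236u^2 - 856u + 960) / (-96)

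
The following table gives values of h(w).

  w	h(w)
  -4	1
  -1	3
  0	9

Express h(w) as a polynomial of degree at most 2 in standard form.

h(w) = (4/3)w^2 + (22/3)w + 9

L_0(w) = (w + 1)w / [12] = (1/12)w^2 + (1/12)w
L_1(w) = (w + 4)w / [-3] = -(1/3)w^2 - (4/3)w
L_2(w) = (w + 4)(w + 1) / [4] = (1/4)w^2 + (5/4)w + 1
h(w) = 1·L_0 + 3·L_1 + 9·L_2
  1·L_0(w) = (1/12)w^2 + (1/12)w
  3·L_1(w) = -w^2 - 4w
  9·L_2(w) = (9/4)w^2 + (45/4)w + 9
Adding term by term: (4/3)w^2 + (22/3)w + 9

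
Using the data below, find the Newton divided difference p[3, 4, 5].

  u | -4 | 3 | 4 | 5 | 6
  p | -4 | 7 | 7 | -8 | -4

-15/2

p[3,4] = (7 - 7) / (4 - 3) = 0
p[4,5] = (-8 - 7) / (5 - 4) = -15
p[3,4,5] = (-15 - 0) / (5 - 3) = -15/2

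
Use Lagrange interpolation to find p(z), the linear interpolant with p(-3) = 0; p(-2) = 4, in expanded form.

p(z) = 4z + 12

Build the Lagrange basis polynomials:
L_0(z) = (z + 2) / [-1] = -z - 2
L_1(z) = (z + 3) / [1] = z + 3
p(z) = 0·L_0 + 4·L_1
  0·L_0(z) = 0
  4·L_1(z) = 4z + 12
Adding term by term: 4z + 12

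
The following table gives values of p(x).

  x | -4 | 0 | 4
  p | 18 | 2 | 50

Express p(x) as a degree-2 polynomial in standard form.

L_0(x) = x(x - 4) / [32] = (1/32)x^2 - (1/8)x
L_1(x) = (x + 4)(x - 4) / [-16] = -(1/16)x^2 + 1
L_2(x) = (x + 4)x / [32] = (1/32)x^2 + (1/8)x
p(x) = 18·L_0 + 2·L_1 + 50·L_2
  18·L_0(x) = (9/16)x^2 - (9/4)x
  2·L_1(x) = -(1/8)x^2 + 2
  50·L_2(x) = (25/16)x^2 + (25/4)x
Adding term by term: 2x^2 + 4x + 2

p(x) = 2x^2 + 4x + 2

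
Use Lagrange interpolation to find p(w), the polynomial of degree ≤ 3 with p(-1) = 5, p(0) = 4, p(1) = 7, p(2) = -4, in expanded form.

Build the Lagrange basis polynomials:
L_0(w) = w(w - 1)(w - 2) / [-6] = -(1/6)w^3 + (1/2)w^2 - (1/3)w
L_1(w) = (w + 1)(w - 1)(w - 2) / [2] = (1/2)w^3 - w^2 - (1/2)w + 1
L_2(w) = (w + 1)w(w - 2) / [-2] = -(1/2)w^3 + (1/2)w^2 + w
L_3(w) = (w + 1)w(w - 1) / [6] = (1/6)w^3 - (1/6)w
p(w) = 5·L_0 + 4·L_1 + 7·L_2 + (-4)·L_3
  5·L_0(w) = -(5/6)w^3 + (5/2)w^2 - (5/3)w
  4·L_1(w) = 2w^3 - 4w^2 - 2w + 4
  7·L_2(w) = -(7/2)w^3 + (7/2)w^2 + 7w
  (-4)·L_3(w) = -(2/3)w^3 + (2/3)w
Adding term by term: -3w^3 + 2w^2 + 4w + 4

p(w) = -3w^3 + 2w^2 + 4w + 4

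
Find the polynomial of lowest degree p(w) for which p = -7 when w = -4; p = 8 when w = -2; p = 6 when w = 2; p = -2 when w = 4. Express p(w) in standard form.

L_0(w) = (w + 2)(w - 2)(w - 4) / [-96] = -(1/96)w^3 + (1/24)w^2 + (1/24)w - 1/6
L_1(w) = (w + 4)(w - 2)(w - 4) / [48] = (1/48)w^3 - (1/24)w^2 - (1/3)w + 2/3
L_2(w) = (w + 4)(w + 2)(w - 4) / [-48] = -(1/48)w^3 - (1/24)w^2 + (1/3)w + 2/3
L_3(w) = (w + 4)(w + 2)(w - 2) / [96] = (1/96)w^3 + (1/24)w^2 - (1/24)w - 1/6
p(w) = (-7)·L_0 + 8·L_1 + 6·L_2 + (-2)·L_3
  (-7)·L_0(w) = (7/96)w^3 - (7/24)w^2 - (7/24)w + 7/6
  8·L_1(w) = (1/6)w^3 - (1/3)w^2 - (8/3)w + 16/3
  6·L_2(w) = -(1/8)w^3 - (1/4)w^2 + 2w + 4
  (-2)·L_3(w) = -(1/48)w^3 - (1/12)w^2 + (1/12)w + 1/3
Adding term by term: (3/32)w^3 - (23/24)w^2 - (7/8)w + 65/6

p(w) = (3/32)w^3 - (23/24)w^2 - (7/8)w + 65/6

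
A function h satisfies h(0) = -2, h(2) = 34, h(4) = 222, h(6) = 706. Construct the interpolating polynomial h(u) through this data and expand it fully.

Newton's divided differences:
h[0,2] = (34 - (-2)) / (2 - 0) = 18
h[2,4] = (222 - 34) / (4 - 2) = 94
h[4,6] = (706 - 222) / (6 - 4) = 242
h[0,2,4] = (94 - 18) / (4 - 0) = 19
h[2,4,6] = (242 - 94) / (6 - 2) = 37
h[0,2,4,6] = (37 - 19) / (6 - 0) = 3
h(u) = -2 + 18·u + 19·u(u - 2) + 3·u(u - 2)(u - 4)
Expanding: h(u) = 3u^3 + u^2 + 4u - 2

h(u) = 3u^3 + u^2 + 4u - 2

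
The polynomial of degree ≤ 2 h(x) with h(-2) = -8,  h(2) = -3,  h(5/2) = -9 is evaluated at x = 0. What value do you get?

Evaluate each Lagrange basis at x = 0:
L_0(0) = (-2)·(-5/2)/[(-4)·(-9/2)] = 5/18
L_1(0) = (2)·(-5/2)/[(4)·(-1/2)] = 5/2
L_2(0) = (2)·(-2)/[(9/2)·(1/2)] = -16/9
Sum: (-8)·(5/18) + (-3)·(5/2) + (-9)·(-16/9) = 113/18

113/18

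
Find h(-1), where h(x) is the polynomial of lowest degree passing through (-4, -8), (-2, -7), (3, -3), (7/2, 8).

-4801/385

Evaluate each Lagrange basis at x = -1:
L_0(-1) = (1)·(-4)·(-9/2)/[(-2)·(-7)·(-15/2)] = -6/35
L_1(-1) = (3)·(-4)·(-9/2)/[(2)·(-5)·(-11/2)] = 54/55
L_2(-1) = (3)·(1)·(-9/2)/[(7)·(5)·(-1/2)] = 27/35
L_3(-1) = (3)·(1)·(-4)/[(15/2)·(11/2)·(1/2)] = -32/55
Sum: (-8)·(-6/35) + (-7)·(54/55) + (-3)·(27/35) + 8·(-32/55) = -4801/385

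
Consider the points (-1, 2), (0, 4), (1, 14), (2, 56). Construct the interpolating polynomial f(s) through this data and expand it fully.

Build the Lagrange basis polynomials:
L_0(s) = s(s - 1)(s - 2) / [-6] = -(1/6)s^3 + (1/2)s^2 - (1/3)s
L_1(s) = (s + 1)(s - 1)(s - 2) / [2] = (1/2)s^3 - s^2 - (1/2)s + 1
L_2(s) = (s + 1)s(s - 2) / [-2] = -(1/2)s^3 + (1/2)s^2 + s
L_3(s) = (s + 1)s(s - 1) / [6] = (1/6)s^3 - (1/6)s
f(s) = 2·L_0 + 4·L_1 + 14·L_2 + 56·L_3
  2·L_0(s) = -(1/3)s^3 + s^2 - (2/3)s
  4·L_1(s) = 2s^3 - 4s^2 - 2s + 4
  14·L_2(s) = -7s^3 + 7s^2 + 14s
  56·L_3(s) = (28/3)s^3 - (28/3)s
Adding term by term: 4s^3 + 4s^2 + 2s + 4

f(s) = 4s^3 + 4s^2 + 2s + 4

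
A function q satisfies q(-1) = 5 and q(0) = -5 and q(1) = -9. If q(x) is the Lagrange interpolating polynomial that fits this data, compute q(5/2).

Evaluate each Lagrange basis at x = 5/2:
L_0(5/2) = (5/2)·(3/2)/[(-1)·(-2)] = 15/8
L_1(5/2) = (7/2)·(3/2)/[(1)·(-1)] = -21/4
L_2(5/2) = (7/2)·(5/2)/[(2)·(1)] = 35/8
Sum: 5·(15/8) + (-5)·(-21/4) + (-9)·(35/8) = -15/4

-15/4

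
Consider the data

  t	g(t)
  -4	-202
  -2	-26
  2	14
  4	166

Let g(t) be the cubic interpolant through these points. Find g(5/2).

Evaluate each Lagrange basis at t = 5/2:
L_0(5/2) = (9/2)·(1/2)·(-3/2)/[(-2)·(-6)·(-8)] = 9/256
L_1(5/2) = (13/2)·(1/2)·(-3/2)/[(2)·(-4)·(-6)] = -13/128
L_2(5/2) = (13/2)·(9/2)·(-3/2)/[(6)·(4)·(-2)] = 117/128
L_3(5/2) = (13/2)·(9/2)·(1/2)/[(8)·(6)·(2)] = 39/256
Sum: (-202)·(9/256) + (-26)·(-13/128) + 14·(117/128) + 166·(39/256) = 269/8

269/8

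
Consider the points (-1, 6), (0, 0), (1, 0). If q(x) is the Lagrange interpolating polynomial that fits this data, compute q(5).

60

L_0(5) = (5)·(4)/[(-1)·(-2)] = 10
L_1(5) = (6)·(4)/[(1)·(-1)] = -24
L_2(5) = (6)·(5)/[(2)·(1)] = 15
Sum: 6·(10) + 0 + 0 = 60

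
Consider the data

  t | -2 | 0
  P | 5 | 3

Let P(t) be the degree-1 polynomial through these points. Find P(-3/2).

L_0(-3/2) = (-3/2)/[(-2)] = 3/4
L_1(-3/2) = (1/2)/[(2)] = 1/4
Sum: 5·(3/4) + 3·(1/4) = 9/2

9/2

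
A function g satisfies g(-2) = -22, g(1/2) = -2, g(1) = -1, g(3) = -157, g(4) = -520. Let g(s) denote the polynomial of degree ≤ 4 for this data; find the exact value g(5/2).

-143/2

Using Newton's divided-difference form:
g[-2,1/2] = (-2 - (-22)) / (1/2 - (-2)) = 8
g[1/2,1] = (-1 - (-2)) / (1 - 1/2) = 2
g[1,3] = (-157 - (-1)) / (3 - 1) = -78
g[3,4] = (-520 - (-157)) / (4 - 3) = -363
g[-2,1/2,1] = (2 - 8) / (1 - (-2)) = -2
g[1/2,1,3] = (-78 - 2) / (3 - 1/2) = -32
g[1,3,4] = (-363 - (-78)) / (4 - 1) = -95
g[-2,1/2,1,3] = (-32 - (-2)) / (3 - (-2)) = -6
g[1/2,1,3,4] = (-95 - (-32)) / (4 - 1/2) = -18
g[-2,1/2,1,3,4] = (-18 - (-6)) / (4 - (-2)) = -2
g(5/2) = -22 + 8·(9/2) + (-2)·(9/2)·(2) + (-6)·(9/2)·(2)·(3/2) + (-2)·(9/2)·(2)·(3/2)·(-1/2) = -143/2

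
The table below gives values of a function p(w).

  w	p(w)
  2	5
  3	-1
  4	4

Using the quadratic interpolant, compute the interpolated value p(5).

20

Evaluate each Lagrange basis at w = 5:
L_0(5) = (2)·(1)/[(-1)·(-2)] = 1
L_1(5) = (3)·(1)/[(1)·(-1)] = -3
L_2(5) = (3)·(2)/[(2)·(1)] = 3
Sum: 5·(1) + (-1)·(-3) + 4·(3) = 20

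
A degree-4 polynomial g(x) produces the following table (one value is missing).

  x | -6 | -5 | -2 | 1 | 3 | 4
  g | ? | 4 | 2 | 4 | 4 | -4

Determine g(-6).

-34/9

The 5 known values determine g uniquely (degree ≤ 4).
Evaluate each Lagrange basis at x = -6:
L_0(-6) = (-4)·(-7)·(-9)·(-10)/[(-3)·(-6)·(-8)·(-9)] = 35/18
L_1(-6) = (-1)·(-7)·(-9)·(-10)/[(3)·(-3)·(-5)·(-6)] = -7/3
L_2(-6) = (-1)·(-4)·(-9)·(-10)/[(6)·(3)·(-2)·(-3)] = 10/3
L_3(-6) = (-1)·(-4)·(-7)·(-10)/[(8)·(5)·(2)·(-1)] = -7/2
L_4(-6) = (-1)·(-4)·(-7)·(-9)/[(9)·(6)·(3)·(1)] = 14/9
Sum: 4·(35/18) + 2·(-7/3) + 4·(10/3) + 4·(-7/2) + (-4)·(14/9) = -34/9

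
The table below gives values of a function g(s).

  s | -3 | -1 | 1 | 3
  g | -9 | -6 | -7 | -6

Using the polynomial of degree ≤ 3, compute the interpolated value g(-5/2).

-483/64

L_0(-5/2) = (-3/2)·(-7/2)·(-11/2)/[(-2)·(-4)·(-6)] = 77/128
L_1(-5/2) = (1/2)·(-7/2)·(-11/2)/[(2)·(-2)·(-4)] = 77/128
L_2(-5/2) = (1/2)·(-3/2)·(-11/2)/[(4)·(2)·(-2)] = -33/128
L_3(-5/2) = (1/2)·(-3/2)·(-7/2)/[(6)·(4)·(2)] = 7/128
Sum: (-9)·(77/128) + (-6)·(77/128) + (-7)·(-33/128) + (-6)·(7/128) = -483/64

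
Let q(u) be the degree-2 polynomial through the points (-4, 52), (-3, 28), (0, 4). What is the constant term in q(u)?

L_0(u) = (u + 3)u / [4] = (1/4)u^2 + (3/4)u
L_1(u) = (u + 4)u / [-3] = -(1/3)u^2 - (4/3)u
L_2(u) = (u + 4)(u + 3) / [12] = (1/12)u^2 + (7/12)u + 1
q(u) = 52·L_0 + 28·L_1 + 4·L_2
Only the constant term is needed; take it from each L_i and combine:
52·(0) + 28·(0) + 4·(1) = 4

4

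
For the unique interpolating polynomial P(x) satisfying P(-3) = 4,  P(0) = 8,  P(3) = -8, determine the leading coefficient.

-10/9

The leading coefficient equals the top divided difference P[-3,0,3].
P[-3,0] = (8 - 4) / (0 - (-3)) = 4/3
P[0,3] = (-8 - 8) / (3 - 0) = -16/3
P[-3,0,3] = (-16/3 - 4/3) / (3 - (-3)) = -10/9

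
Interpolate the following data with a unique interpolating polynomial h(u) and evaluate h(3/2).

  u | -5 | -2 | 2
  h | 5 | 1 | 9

43/6

Using Newton's divided-difference form:
h[-5,-2] = (1 - 5) / (-2 - (-5)) = -4/3
h[-2,2] = (9 - 1) / (2 - (-2)) = 2
h[-5,-2,2] = (2 - (-4/3)) / (2 - (-5)) = 10/21
h(3/2) = 5 + (-4/3)·(13/2) + (10/21)·(13/2)·(7/2) = 43/6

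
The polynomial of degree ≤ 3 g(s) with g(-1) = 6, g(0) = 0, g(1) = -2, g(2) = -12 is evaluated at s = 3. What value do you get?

L_0(3) = (3)·(2)·(1)/[(-1)·(-2)·(-3)] = -1
L_1(3) = (4)·(2)·(1)/[(1)·(-1)·(-2)] = 4
L_2(3) = (4)·(3)·(1)/[(2)·(1)·(-1)] = -6
L_3(3) = (4)·(3)·(2)/[(3)·(2)·(1)] = 4
Sum: 6·(-1) + 0 + (-2)·(-6) + (-12)·(4) = -42

-42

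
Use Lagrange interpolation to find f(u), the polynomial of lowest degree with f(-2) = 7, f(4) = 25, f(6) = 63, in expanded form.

Build the Lagrange basis polynomials:
L_0(u) = (u - 4)(u - 6) / [48] = (1/48)u^2 - (5/24)u + 1/2
L_1(u) = (u + 2)(u - 6) / [-12] = -(1/12)u^2 + (1/3)u + 1
L_2(u) = (u + 2)(u - 4) / [16] = (1/16)u^2 - (1/8)u - 1/2
f(u) = 7·L_0 + 25·L_1 + 63·L_2
  7·L_0(u) = (7/48)u^2 - (35/24)u + 7/2
  25·L_1(u) = -(25/12)u^2 + (25/3)u + 25
  63·L_2(u) = (63/16)u^2 - (63/8)u - 63/2
Adding term by term: 2u^2 - u - 3

f(u) = 2u^2 - u - 3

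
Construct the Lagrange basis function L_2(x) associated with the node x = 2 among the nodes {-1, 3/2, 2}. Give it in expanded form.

L_2(x) = (2/3)x^2 - (1/3)x - 1

L_2(x) = (x + 1)(x - 3/2) / [(3)·(1/2)]
       = (x^2 - (1/2)x - 3/2) / (3/2)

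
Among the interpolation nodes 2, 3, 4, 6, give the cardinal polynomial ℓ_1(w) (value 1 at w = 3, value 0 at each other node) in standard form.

ℓ_1(w) = (1/3)w^3 - 4w^2 + (44/3)w - 16

ℓ_1(w) = (w - 2)(w - 4)(w - 6) / [(1)·(-1)·(-3)]
       = (w^3 - 12w^2 + 44w - 48) / (3)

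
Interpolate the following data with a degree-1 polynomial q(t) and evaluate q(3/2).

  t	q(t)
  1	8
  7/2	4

Evaluate each Lagrange basis at t = 3/2:
L_0(3/2) = (-2)/[(-5/2)] = 4/5
L_1(3/2) = (1/2)/[(5/2)] = 1/5
Sum: 8·(4/5) + 4·(1/5) = 36/5

36/5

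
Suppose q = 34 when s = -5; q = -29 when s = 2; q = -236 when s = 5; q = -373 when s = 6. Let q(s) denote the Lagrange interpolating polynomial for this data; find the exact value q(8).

-785

L_0(8) = (6)·(3)·(2)/[(-7)·(-10)·(-11)] = -18/385
L_1(8) = (13)·(3)·(2)/[(7)·(-3)·(-4)] = 13/14
L_2(8) = (13)·(6)·(2)/[(10)·(3)·(-1)] = -26/5
L_3(8) = (13)·(6)·(3)/[(11)·(4)·(1)] = 117/22
Sum: 34·(-18/385) + (-29)·(13/14) + (-236)·(-26/5) + (-373)·(117/22) = -785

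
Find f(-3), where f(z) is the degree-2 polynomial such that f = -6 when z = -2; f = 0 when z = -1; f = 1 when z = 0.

-17

Using Newton's divided-difference form:
f[-2,-1] = (0 - (-6)) / (-1 - (-2)) = 6
f[-1,0] = (1 - 0) / (0 - (-1)) = 1
f[-2,-1,0] = (1 - 6) / (0 - (-2)) = -5/2
f(-3) = -6 + 6·(-1) + (-5/2)·(-1)·(-2) = -17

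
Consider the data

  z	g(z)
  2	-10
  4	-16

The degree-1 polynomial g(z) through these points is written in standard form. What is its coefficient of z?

The leading coefficient equals the top divided difference g[2,4].
g[2,4] = (-16 - (-10)) / (4 - 2) = -3

-3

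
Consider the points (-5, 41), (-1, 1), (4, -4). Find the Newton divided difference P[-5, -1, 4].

1

P[-5,-1] = (1 - 41) / (-1 - (-5)) = -10
P[-1,4] = (-4 - 1) / (4 - (-1)) = -1
P[-5,-1,4] = (-1 - (-10)) / (4 - (-5)) = 1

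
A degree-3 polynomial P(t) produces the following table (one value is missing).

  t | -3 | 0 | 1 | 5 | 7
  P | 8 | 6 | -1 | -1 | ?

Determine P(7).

The 4 known values determine P uniquely (degree ≤ 3).
L_0(7) = (7)·(6)·(2)/[(-3)·(-4)·(-8)] = -7/8
L_1(7) = (10)·(6)·(2)/[(3)·(-1)·(-5)] = 8
L_2(7) = (10)·(7)·(2)/[(4)·(1)·(-4)] = -35/4
L_3(7) = (10)·(7)·(6)/[(8)·(5)·(4)] = 21/8
Sum: 8·(-7/8) + 6·(8) + (-1)·(-35/4) + (-1)·(21/8) = 377/8

377/8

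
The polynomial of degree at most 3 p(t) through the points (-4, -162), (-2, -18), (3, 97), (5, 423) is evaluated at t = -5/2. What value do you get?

-291/8

L_0(-5/2) = (-1/2)·(-11/2)·(-15/2)/[(-2)·(-7)·(-9)] = 55/336
L_1(-5/2) = (3/2)·(-11/2)·(-15/2)/[(2)·(-5)·(-7)] = 99/112
L_2(-5/2) = (3/2)·(-1/2)·(-15/2)/[(7)·(5)·(-2)] = -9/112
L_3(-5/2) = (3/2)·(-1/2)·(-11/2)/[(9)·(7)·(2)] = 11/336
Sum: (-162)·(55/336) + (-18)·(99/112) + 97·(-9/112) + 423·(11/336) = -291/8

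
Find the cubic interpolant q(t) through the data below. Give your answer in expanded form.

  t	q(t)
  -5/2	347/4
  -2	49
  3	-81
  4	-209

q(t) = -4t^3 + 3t^2 - t + 3

L_0(t) = (t + 2)(t - 3)(t - 4) / [-143/8] = -(8/143)t^3 + (40/143)t^2 + (16/143)t - 192/143
L_1(t) = (t + 5/2)(t - 3)(t - 4) / [15] = (1/15)t^3 - (3/10)t^2 - (11/30)t + 2
L_2(t) = (t + 5/2)(t + 2)(t - 4) / [-55/2] = -(2/55)t^3 - (1/55)t^2 + (26/55)t + 8/11
L_3(t) = (t + 5/2)(t + 2)(t - 3) / [39] = (1/39)t^3 + (1/26)t^2 - (17/78)t - 5/13
q(t) = (347/4)·L_0 + 49·L_1 + (-81)·L_2 + (-209)·L_3
  (347/4)·L_0(t) = -(694/143)t^3 + (3470/143)t^2 + (1388/143)t - 16656/143
  49·L_1(t) = (49/15)t^3 - (147/10)t^2 - (539/30)t + 98
  (-81)·L_2(t) = (162/55)t^3 + (81/55)t^2 - (2106/55)t - 648/11
  (-209)·L_3(t) = -(209/39)t^3 - (209/26)t^2 + (3553/78)t + 1045/13
Adding term by term: -4t^3 + 3t^2 - t + 3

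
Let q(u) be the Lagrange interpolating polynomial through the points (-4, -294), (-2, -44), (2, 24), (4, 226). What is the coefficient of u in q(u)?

Build the Lagrange basis polynomials:
L_0(u) = (u + 2)(u - 2)(u - 4) / [-96] = -(1/96)u^3 + (1/24)u^2 + (1/24)u - 1/6
L_1(u) = (u + 4)(u - 2)(u - 4) / [48] = (1/48)u^3 - (1/24)u^2 - (1/3)u + 2/3
L_2(u) = (u + 4)(u + 2)(u - 4) / [-48] = -(1/48)u^3 - (1/24)u^2 + (1/3)u + 2/3
L_3(u) = (u + 4)(u + 2)(u - 2) / [96] = (1/96)u^3 + (1/24)u^2 - (1/24)u - 1/6
q(u) = (-294)·L_0 + (-44)·L_1 + 24·L_2 + 226·L_3
Only the coefficient of u is needed; take it from each L_i and combine:
(-294)·(1/24) + (-44)·(-1/3) + 24·(1/3) + 226·(-1/24) = 1

1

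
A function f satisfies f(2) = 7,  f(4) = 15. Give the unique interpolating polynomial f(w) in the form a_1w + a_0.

f(w) = 4w - 1

Build the Lagrange basis polynomials:
L_0(w) = (w - 4) / [-2] = -(1/2)w + 2
L_1(w) = (w - 2) / [2] = (1/2)w - 1
f(w) = 7·L_0 + 15·L_1
  7·L_0(w) = -(7/2)w + 14
  15·L_1(w) = (15/2)w - 15
Adding term by term: 4w - 1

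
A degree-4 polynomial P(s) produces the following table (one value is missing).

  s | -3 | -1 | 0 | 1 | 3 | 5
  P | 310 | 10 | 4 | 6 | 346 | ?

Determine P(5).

2614

The 5 known values determine P uniquely (degree ≤ 4).
Evaluate each Lagrange basis at s = 5:
L_0(5) = (6)·(5)·(4)·(2)/[(-2)·(-3)·(-4)·(-6)] = 5/3
L_1(5) = (8)·(5)·(4)·(2)/[(2)·(-1)·(-2)·(-4)] = -20
L_2(5) = (8)·(6)·(4)·(2)/[(3)·(1)·(-1)·(-3)] = 128/3
L_3(5) = (8)·(6)·(5)·(2)/[(4)·(2)·(1)·(-2)] = -30
L_4(5) = (8)·(6)·(5)·(4)/[(6)·(4)·(3)·(2)] = 20/3
Sum: 310·(5/3) + 10·(-20) + 4·(128/3) + 6·(-30) + 346·(20/3) = 2614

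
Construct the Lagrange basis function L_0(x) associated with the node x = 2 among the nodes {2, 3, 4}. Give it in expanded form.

L_0(x) = (x - 3)(x - 4) / [(-1)·(-2)]
       = (x^2 - 7x + 12) / (2)

L_0(x) = (1/2)x^2 - (7/2)x + 6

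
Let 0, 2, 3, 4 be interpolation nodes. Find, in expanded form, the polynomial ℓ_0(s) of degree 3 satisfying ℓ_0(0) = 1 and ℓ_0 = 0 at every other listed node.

ℓ_0(s) = (s - 2)(s - 3)(s - 4) / [(-2)·(-3)·(-4)]
       = (s^3 - 9s^2 + 26s - 24) / (-24)

ℓ_0(s) = -(1/24)s^3 + (3/8)s^2 - (13/12)s + 1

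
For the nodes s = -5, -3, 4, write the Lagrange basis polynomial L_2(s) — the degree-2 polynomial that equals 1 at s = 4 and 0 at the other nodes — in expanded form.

L_2(s) = (1/63)s^2 + (8/63)s + 5/21

L_2(s) = (s + 5)(s + 3) / [(9)·(7)]
       = (s^2 + 8s + 15) / (63)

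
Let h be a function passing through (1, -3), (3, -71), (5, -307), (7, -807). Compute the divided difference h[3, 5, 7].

h[3,5] = (-307 - (-71)) / (5 - 3) = -118
h[5,7] = (-807 - (-307)) / (7 - 5) = -250
h[3,5,7] = (-250 - (-118)) / (7 - 3) = -33

-33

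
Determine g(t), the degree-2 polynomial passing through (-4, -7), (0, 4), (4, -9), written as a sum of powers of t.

g(t) = -(3/4)t^2 - (1/4)t + 4

Build the Lagrange basis polynomials:
L_0(t) = t(t - 4) / [32] = (1/32)t^2 - (1/8)t
L_1(t) = (t + 4)(t - 4) / [-16] = -(1/16)t^2 + 1
L_2(t) = (t + 4)t / [32] = (1/32)t^2 + (1/8)t
g(t) = (-7)·L_0 + 4·L_1 + (-9)·L_2
  (-7)·L_0(t) = -(7/32)t^2 + (7/8)t
  4·L_1(t) = -(1/4)t^2 + 4
  (-9)·L_2(t) = -(9/32)t^2 - (9/8)t
Adding term by term: -(3/4)t^2 - (1/4)t + 4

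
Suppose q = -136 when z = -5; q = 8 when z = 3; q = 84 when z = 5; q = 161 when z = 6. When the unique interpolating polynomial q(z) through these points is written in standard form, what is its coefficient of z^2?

-1

L_0(z) = (z - 3)(z - 5)(z - 6) / [-880] = -(1/880)z^3 + (7/440)z^2 - (63/880)z + 9/88
L_1(z) = (z + 5)(z - 5)(z - 6) / [48] = (1/48)z^3 - (1/8)z^2 - (25/48)z + 25/8
L_2(z) = (z + 5)(z - 3)(z - 6) / [-20] = -(1/20)z^3 + (1/5)z^2 + (27/20)z - 9/2
L_3(z) = (z + 5)(z - 3)(z - 5) / [33] = (1/33)z^3 - (1/11)z^2 - (25/33)z + 25/11
q(z) = (-136)·L_0 + 8·L_1 + 84·L_2 + 161·L_3
Only the coefficient of z^2 is needed; take it from each L_i and combine:
(-136)·(7/440) + 8·(-1/8) + 84·(1/5) + 161·(-1/11) = -1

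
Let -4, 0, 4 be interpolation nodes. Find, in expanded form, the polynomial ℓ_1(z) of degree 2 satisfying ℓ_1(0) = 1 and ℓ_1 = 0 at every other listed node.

ℓ_1(z) = -(1/16)z^2 + 1

ℓ_1(z) = (z + 4)(z - 4) / [(4)·(-4)]
       = (z^2 - 16) / (-16)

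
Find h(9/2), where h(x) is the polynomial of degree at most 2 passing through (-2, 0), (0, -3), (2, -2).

Evaluate each Lagrange basis at x = 9/2:
L_0(9/2) = (9/2)·(5/2)/[(-2)·(-4)] = 45/32
L_1(9/2) = (13/2)·(5/2)/[(2)·(-2)] = -65/16
L_2(9/2) = (13/2)·(9/2)/[(4)·(2)] = 117/32
Sum: 0 + (-3)·(-65/16) + (-2)·(117/32) = 39/8

39/8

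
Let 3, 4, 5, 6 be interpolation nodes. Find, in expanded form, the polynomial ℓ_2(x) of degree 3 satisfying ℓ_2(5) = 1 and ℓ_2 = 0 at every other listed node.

ℓ_2(x) = (x - 3)(x - 4)(x - 6) / [(2)·(1)·(-1)]
       = (x^3 - 13x^2 + 54x - 72) / (-2)

ℓ_2(x) = -(1/2)x^3 + (13/2)x^2 - 27x + 36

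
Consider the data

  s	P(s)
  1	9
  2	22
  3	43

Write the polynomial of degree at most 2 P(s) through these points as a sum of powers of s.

P(s) = 4s^2 + s + 4

Newton's divided differences:
P[1,2] = (22 - 9) / (2 - 1) = 13
P[2,3] = (43 - 22) / (3 - 2) = 21
P[1,2,3] = (21 - 13) / (3 - 1) = 4
P(s) = 9 + 13·(s - 1) + 4·(s - 1)(s - 2)
Expanding: P(s) = 4s^2 + s + 4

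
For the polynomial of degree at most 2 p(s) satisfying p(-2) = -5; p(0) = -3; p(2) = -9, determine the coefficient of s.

-1

Build the Lagrange basis polynomials:
L_0(s) = s(s - 2) / [8] = (1/8)s^2 - (1/4)s
L_1(s) = (s + 2)(s - 2) / [-4] = -(1/4)s^2 + 1
L_2(s) = (s + 2)s / [8] = (1/8)s^2 + (1/4)s
p(s) = (-5)·L_0 + (-3)·L_1 + (-9)·L_2
Only the coefficient of s is needed; take it from each L_i and combine:
(-5)·(-1/4) + (-3)·(0) + (-9)·(1/4) = -1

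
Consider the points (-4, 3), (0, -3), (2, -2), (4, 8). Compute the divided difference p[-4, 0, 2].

1/3

p[-4,0] = (-3 - 3) / (0 - (-4)) = -3/2
p[0,2] = (-2 - (-3)) / (2 - 0) = 1/2
p[-4,0,2] = (1/2 - (-3/2)) / (2 - (-4)) = 1/3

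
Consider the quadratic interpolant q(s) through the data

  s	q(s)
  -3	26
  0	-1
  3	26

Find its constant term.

Build the Lagrange basis polynomials:
L_0(s) = s(s - 3) / [18] = (1/18)s^2 - (1/6)s
L_1(s) = (s + 3)(s - 3) / [-9] = -(1/9)s^2 + 1
L_2(s) = (s + 3)s / [18] = (1/18)s^2 + (1/6)s
q(s) = 26·L_0 + (-1)·L_1 + 26·L_2
Only the constant term is needed; take it from each L_i and combine:
26·(0) + (-1)·(1) + 26·(0) = -1

-1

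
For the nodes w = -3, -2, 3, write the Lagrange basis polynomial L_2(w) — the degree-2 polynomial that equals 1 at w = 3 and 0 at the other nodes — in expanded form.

L_2(w) = (w + 3)(w + 2) / [(6)·(5)]
       = (w^2 + 5w + 6) / (30)

L_2(w) = (1/30)w^2 + (1/6)w + 1/5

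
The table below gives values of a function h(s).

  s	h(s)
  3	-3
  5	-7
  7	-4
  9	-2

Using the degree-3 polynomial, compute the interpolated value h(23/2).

-419/32

L_0(23/2) = (13/2)·(9/2)·(5/2)/[(-2)·(-4)·(-6)] = -195/128
L_1(23/2) = (17/2)·(9/2)·(5/2)/[(2)·(-2)·(-4)] = 765/128
L_2(23/2) = (17/2)·(13/2)·(5/2)/[(4)·(2)·(-2)] = -1105/128
L_3(23/2) = (17/2)·(13/2)·(9/2)/[(6)·(4)·(2)] = 663/128
Sum: (-3)·(-195/128) + (-7)·(765/128) + (-4)·(-1105/128) + (-2)·(663/128) = -419/32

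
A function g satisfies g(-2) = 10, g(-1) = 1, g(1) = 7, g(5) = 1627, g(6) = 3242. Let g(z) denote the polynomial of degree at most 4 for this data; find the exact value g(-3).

83

L_0(-3) = (-2)·(-4)·(-8)·(-9)/[(-1)·(-3)·(-7)·(-8)] = 24/7
L_1(-3) = (-1)·(-4)·(-8)·(-9)/[(1)·(-2)·(-6)·(-7)] = -24/7
L_2(-3) = (-1)·(-2)·(-8)·(-9)/[(3)·(2)·(-4)·(-5)] = 6/5
L_3(-3) = (-1)·(-2)·(-4)·(-9)/[(7)·(6)·(4)·(-1)] = -3/7
L_4(-3) = (-1)·(-2)·(-4)·(-8)/[(8)·(7)·(5)·(1)] = 8/35
Sum: 10·(24/7) + 1·(-24/7) + 7·(6/5) + 1627·(-3/7) + 3242·(8/35) = 83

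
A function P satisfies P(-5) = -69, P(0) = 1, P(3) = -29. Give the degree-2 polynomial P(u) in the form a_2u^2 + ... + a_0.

Newton's divided differences:
P[-5,0] = (1 - (-69)) / (0 - (-5)) = 14
P[0,3] = (-29 - 1) / (3 - 0) = -10
P[-5,0,3] = (-10 - 14) / (3 - (-5)) = -3
P(u) = -69 + 14·(u + 5) + (-3)·(u + 5)u
Expanding: P(u) = -3u^2 - u + 1

P(u) = -3u^2 - u + 1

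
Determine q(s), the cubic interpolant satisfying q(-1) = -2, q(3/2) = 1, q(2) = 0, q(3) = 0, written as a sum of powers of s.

L_0(s) = (s - 3/2)(s - 2)(s - 3) / [-30] = -(1/30)s^3 + (13/60)s^2 - (9/20)s + 3/10
L_1(s) = (s + 1)(s - 2)(s - 3) / [15/8] = (8/15)s^3 - (32/15)s^2 + (8/15)s + 16/5
L_2(s) = (s + 1)(s - 3/2)(s - 3) / [-3/2] = -(2/3)s^3 + (7/3)s^2 - 3
L_3(s) = (s + 1)(s - 3/2)(s - 2) / [6] = (1/6)s^3 - (5/12)s^2 - (1/12)s + 1/2
q(s) = (-2)·L_0 + 1·L_1 + 0·L_2 + 0·L_3
  (-2)·L_0(s) = (1/15)s^3 - (13/30)s^2 + (9/10)s - 3/5
  1·L_1(s) = (8/15)s^3 - (32/15)s^2 + (8/15)s + 16/5
  0·L_2(s) = 0
  0·L_3(s) = 0
Adding term by term: (3/5)s^3 - (77/30)s^2 + (43/30)s + 13/5

q(s) = (3/5)s^3 - (77/30)s^2 + (43/30)s + 13/5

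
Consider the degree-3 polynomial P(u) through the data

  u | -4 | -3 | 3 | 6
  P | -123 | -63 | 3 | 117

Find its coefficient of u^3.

1

L_0(u) = (u + 3)(u - 3)(u - 6) / [-70] = -(1/70)u^3 + (3/35)u^2 + (9/70)u - 27/35
L_1(u) = (u + 4)(u - 3)(u - 6) / [54] = (1/54)u^3 - (5/54)u^2 - (1/3)u + 4/3
L_2(u) = (u + 4)(u + 3)(u - 6) / [-126] = -(1/126)u^3 - (1/126)u^2 + (5/21)u + 4/7
L_3(u) = (u + 4)(u + 3)(u - 3) / [270] = (1/270)u^3 + (2/135)u^2 - (1/30)u - 2/15
P(u) = (-123)·L_0 + (-63)·L_1 + 3·L_2 + 117·L_3
Only the coefficient of u^3 is needed; take it from each L_i and combine:
(-123)·(-1/70) + (-63)·(1/54) + 3·(-1/126) + 117·(1/270) = 1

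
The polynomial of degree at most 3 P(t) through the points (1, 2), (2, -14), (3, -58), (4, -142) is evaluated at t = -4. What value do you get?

82

L_0(-4) = (-6)·(-7)·(-8)/[(-1)·(-2)·(-3)] = 56
L_1(-4) = (-5)·(-7)·(-8)/[(1)·(-1)·(-2)] = -140
L_2(-4) = (-5)·(-6)·(-8)/[(2)·(1)·(-1)] = 120
L_3(-4) = (-5)·(-6)·(-7)/[(3)·(2)·(1)] = -35
Sum: 2·(56) + (-14)·(-140) + (-58)·(120) + (-142)·(-35) = 82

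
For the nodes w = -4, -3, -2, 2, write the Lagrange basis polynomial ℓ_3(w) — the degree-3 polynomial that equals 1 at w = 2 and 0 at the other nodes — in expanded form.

ℓ_3(w) = (1/120)w^3 + (3/40)w^2 + (13/60)w + 1/5

ℓ_3(w) = (w + 4)(w + 3)(w + 2) / [(6)·(5)·(4)]
       = (w^3 + 9w^2 + 26w + 24) / (120)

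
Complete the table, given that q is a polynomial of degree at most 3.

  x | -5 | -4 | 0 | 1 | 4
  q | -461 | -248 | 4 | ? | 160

7

The 4 known values determine q uniquely (degree ≤ 3).
Evaluate each Lagrange basis at x = 1:
L_0(1) = (5)·(1)·(-3)/[(-1)·(-5)·(-9)] = 1/3
L_1(1) = (6)·(1)·(-3)/[(1)·(-4)·(-8)] = -9/16
L_2(1) = (6)·(5)·(-3)/[(5)·(4)·(-4)] = 9/8
L_3(1) = (6)·(5)·(1)/[(9)·(8)·(4)] = 5/48
Sum: (-461)·(1/3) + (-248)·(-9/16) + 4·(9/8) + 160·(5/48) = 7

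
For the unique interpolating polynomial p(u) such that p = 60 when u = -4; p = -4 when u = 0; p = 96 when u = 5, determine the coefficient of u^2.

4

The leading coefficient equals the top divided difference p[-4,0,5].
p[-4,0] = (-4 - 60) / (0 - (-4)) = -16
p[0,5] = (96 - (-4)) / (5 - 0) = 20
p[-4,0,5] = (20 - (-16)) / (5 - (-4)) = 4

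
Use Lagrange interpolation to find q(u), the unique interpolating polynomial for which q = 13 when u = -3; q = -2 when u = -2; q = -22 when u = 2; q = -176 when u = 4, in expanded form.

L_0(u) = (u + 2)(u - 2)(u - 4) / [-35] = -(1/35)u^3 + (4/35)u^2 + (4/35)u - 16/35
L_1(u) = (u + 3)(u - 2)(u - 4) / [24] = (1/24)u^3 - (1/8)u^2 - (5/12)u + 1
L_2(u) = (u + 3)(u + 2)(u - 4) / [-40] = -(1/40)u^3 - (1/40)u^2 + (7/20)u + 3/5
L_3(u) = (u + 3)(u + 2)(u - 2) / [84] = (1/84)u^3 + (1/28)u^2 - (1/21)u - 1/7
q(u) = 13·L_0 + (-2)·L_1 + (-22)·L_2 + (-176)·L_3
  13·L_0(u) = -(13/35)u^3 + (52/35)u^2 + (52/35)u - 208/35
  (-2)·L_1(u) = -(1/12)u^3 + (1/4)u^2 + (5/6)u - 2
  (-22)·L_2(u) = (11/20)u^3 + (11/20)u^2 - (77/10)u - 66/5
  (-176)·L_3(u) = -(44/21)u^3 - (44/7)u^2 + (176/21)u + 176/7
Adding term by term: -2u^3 - 4u^2 + 3u + 4

q(u) = -2u^3 - 4u^2 + 3u + 4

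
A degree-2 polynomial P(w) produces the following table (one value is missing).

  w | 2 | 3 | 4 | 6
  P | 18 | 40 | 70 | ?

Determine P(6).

The 3 known values determine P uniquely (degree ≤ 2).
L_0(6) = (3)·(2)/[(-1)·(-2)] = 3
L_1(6) = (4)·(2)/[(1)·(-1)] = -8
L_2(6) = (4)·(3)/[(2)·(1)] = 6
Sum: 18·(3) + 40·(-8) + 70·(6) = 154

154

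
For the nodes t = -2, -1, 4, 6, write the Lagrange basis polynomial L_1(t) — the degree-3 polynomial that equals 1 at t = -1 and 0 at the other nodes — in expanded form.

L_1(t) = (t + 2)(t - 4)(t - 6) / [(1)·(-5)·(-7)]
       = (t^3 - 8t^2 + 4t + 48) / (35)

L_1(t) = (1/35)t^3 - (8/35)t^2 + (4/35)t + 48/35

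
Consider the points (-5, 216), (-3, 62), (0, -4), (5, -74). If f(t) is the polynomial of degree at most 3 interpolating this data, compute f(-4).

Evaluate each Lagrange basis at t = -4:
L_0(-4) = (-1)·(-4)·(-9)/[(-2)·(-5)·(-10)] = 9/25
L_1(-4) = (1)·(-4)·(-9)/[(2)·(-3)·(-8)] = 3/4
L_2(-4) = (1)·(-1)·(-9)/[(5)·(3)·(-5)] = -3/25
L_3(-4) = (1)·(-1)·(-4)/[(10)·(8)·(5)] = 1/100
Sum: 216·(9/25) + 62·(3/4) + (-4)·(-3/25) + (-74)·(1/100) = 124

124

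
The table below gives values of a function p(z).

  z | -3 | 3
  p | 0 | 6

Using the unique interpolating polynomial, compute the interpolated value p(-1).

2

Evaluate each Lagrange basis at z = -1:
L_0(-1) = (-4)/[(-6)] = 2/3
L_1(-1) = (2)/[(6)] = 1/3
Sum: 0 + 6·(1/3) = 2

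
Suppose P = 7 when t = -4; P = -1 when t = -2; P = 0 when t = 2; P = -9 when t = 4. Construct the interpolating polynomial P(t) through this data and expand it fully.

P(t) = -(3/16)t^3 - (1/24)t^2 + t - 1/3

Newton's divided differences:
P[-4,-2] = (-1 - 7) / (-2 - (-4)) = -4
P[-2,2] = (0 - (-1)) / (2 - (-2)) = 1/4
P[2,4] = (-9 - 0) / (4 - 2) = -9/2
P[-4,-2,2] = (1/4 - (-4)) / (2 - (-4)) = 17/24
P[-2,2,4] = (-9/2 - 1/4) / (4 - (-2)) = -19/24
P[-4,-2,2,4] = (-19/24 - 17/24) / (4 - (-4)) = -3/16
P(t) = 7 + (-4)·(t + 4) + (17/24)·(t + 4)(t + 2) + (-3/16)·(t + 4)(t + 2)(t - 2)
Expanding: P(t) = -(3/16)t^3 - (1/24)t^2 + t - 1/3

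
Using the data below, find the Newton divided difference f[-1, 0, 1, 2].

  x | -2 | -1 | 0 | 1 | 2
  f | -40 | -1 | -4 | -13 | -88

f[-1,0] = (-4 - (-1)) / (0 - (-1)) = -3
f[0,1] = (-13 - (-4)) / (1 - 0) = -9
f[1,2] = (-88 - (-13)) / (2 - 1) = -75
f[-1,0,1] = (-9 - (-3)) / (1 - (-1)) = -3
f[0,1,2] = (-75 - (-9)) / (2 - 0) = -33
f[-1,0,1,2] = (-33 - (-3)) / (2 - (-1)) = -10

-10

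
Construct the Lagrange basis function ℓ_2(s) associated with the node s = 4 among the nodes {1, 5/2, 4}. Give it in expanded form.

ℓ_2(s) = (s - 1)(s - 5/2) / [(3)·(3/2)]
       = (s^2 - (7/2)s + 5/2) / (9/2)

ℓ_2(s) = (2/9)s^2 - (7/9)s + 5/9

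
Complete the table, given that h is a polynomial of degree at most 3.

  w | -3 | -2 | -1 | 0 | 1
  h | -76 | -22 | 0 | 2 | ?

-4

The 4 known values determine h uniquely (degree ≤ 3).
Evaluate each Lagrange basis at w = 1:
L_0(1) = (3)·(2)·(1)/[(-1)·(-2)·(-3)] = -1
L_1(1) = (4)·(2)·(1)/[(1)·(-1)·(-2)] = 4
L_2(1) = (4)·(3)·(1)/[(2)·(1)·(-1)] = -6
L_3(1) = (4)·(3)·(2)/[(3)·(2)·(1)] = 4
Sum: (-76)·(-1) + (-22)·(4) + 0 + 2·(4) = -4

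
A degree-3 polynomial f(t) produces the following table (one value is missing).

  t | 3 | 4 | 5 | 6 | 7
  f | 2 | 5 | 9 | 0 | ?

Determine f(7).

-36

The 4 known values determine f uniquely (degree ≤ 3).
Evaluate each Lagrange basis at t = 7:
L_0(7) = (3)·(2)·(1)/[(-1)·(-2)·(-3)] = -1
L_1(7) = (4)·(2)·(1)/[(1)·(-1)·(-2)] = 4
L_2(7) = (4)·(3)·(1)/[(2)·(1)·(-1)] = -6
L_3(7) = (4)·(3)·(2)/[(3)·(2)·(1)] = 4
Sum: 2·(-1) + 5·(4) + 9·(-6) + 0 = -36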